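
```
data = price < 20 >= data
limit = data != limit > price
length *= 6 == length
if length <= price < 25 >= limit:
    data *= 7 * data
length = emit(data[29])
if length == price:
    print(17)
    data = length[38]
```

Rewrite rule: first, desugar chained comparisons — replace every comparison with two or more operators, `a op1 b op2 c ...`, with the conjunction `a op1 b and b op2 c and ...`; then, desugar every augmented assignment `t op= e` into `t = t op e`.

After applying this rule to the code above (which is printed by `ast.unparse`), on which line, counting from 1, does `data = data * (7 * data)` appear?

Transformed code:
data = price < 20 and 20 >= data
limit = data != limit and limit > price
length = length * (6 == length)
if length <= price and price < 25 and (25 >= limit):
    data = data * (7 * data)
length = emit(data[29])
if length == price:
    print(17)
    data = length[38]

5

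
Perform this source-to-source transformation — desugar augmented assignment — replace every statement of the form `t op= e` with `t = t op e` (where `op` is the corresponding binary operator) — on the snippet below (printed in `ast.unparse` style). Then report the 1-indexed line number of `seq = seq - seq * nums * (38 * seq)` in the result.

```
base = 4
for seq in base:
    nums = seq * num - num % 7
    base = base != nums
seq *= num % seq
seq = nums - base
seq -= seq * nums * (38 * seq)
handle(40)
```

Transformed code:
base = 4
for seq in base:
    nums = seq * num - num % 7
    base = base != nums
seq = seq * (num % seq)
seq = nums - base
seq = seq - seq * nums * (38 * seq)
handle(40)

7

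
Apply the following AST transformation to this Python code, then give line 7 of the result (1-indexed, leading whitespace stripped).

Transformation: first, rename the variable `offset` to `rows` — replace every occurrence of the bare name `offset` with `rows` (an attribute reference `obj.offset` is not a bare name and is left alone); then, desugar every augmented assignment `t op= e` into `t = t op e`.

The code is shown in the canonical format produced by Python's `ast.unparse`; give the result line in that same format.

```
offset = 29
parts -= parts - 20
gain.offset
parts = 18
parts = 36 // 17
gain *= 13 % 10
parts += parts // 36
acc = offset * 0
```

parts = parts + parts // 36

Transformed code:
rows = 29
parts = parts - (parts - 20)
gain.offset
parts = 18
parts = 36 // 17
gain = gain * (13 % 10)
parts = parts + parts // 36
acc = rows * 0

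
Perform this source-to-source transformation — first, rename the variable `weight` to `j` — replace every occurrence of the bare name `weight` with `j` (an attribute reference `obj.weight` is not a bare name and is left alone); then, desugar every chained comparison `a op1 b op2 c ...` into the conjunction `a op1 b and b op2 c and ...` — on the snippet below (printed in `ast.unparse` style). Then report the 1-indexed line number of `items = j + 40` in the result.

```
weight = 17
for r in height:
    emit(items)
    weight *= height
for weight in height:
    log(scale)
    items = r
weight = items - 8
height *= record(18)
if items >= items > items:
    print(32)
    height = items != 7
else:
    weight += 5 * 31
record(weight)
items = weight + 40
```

16

Transformed code:
j = 17
for r in height:
    emit(items)
    j *= height
for j in height:
    log(scale)
    items = r
j = items - 8
height *= record(18)
if items >= items and items > items:
    print(32)
    height = items != 7
else:
    j += 5 * 31
record(j)
items = j + 40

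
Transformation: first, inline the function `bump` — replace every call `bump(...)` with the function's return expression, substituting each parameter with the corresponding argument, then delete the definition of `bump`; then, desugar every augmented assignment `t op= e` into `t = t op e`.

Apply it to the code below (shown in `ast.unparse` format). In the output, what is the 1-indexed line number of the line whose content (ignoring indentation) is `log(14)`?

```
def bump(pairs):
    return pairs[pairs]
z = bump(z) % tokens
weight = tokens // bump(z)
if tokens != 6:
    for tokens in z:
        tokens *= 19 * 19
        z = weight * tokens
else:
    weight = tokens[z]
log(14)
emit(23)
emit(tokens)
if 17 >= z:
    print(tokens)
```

Transformed code:
z = z[z] % tokens
weight = tokens // z[z]
if tokens != 6:
    for tokens in z:
        tokens = tokens * (19 * 19)
        z = weight * tokens
else:
    weight = tokens[z]
log(14)
emit(23)
emit(tokens)
if 17 >= z:
    print(tokens)

9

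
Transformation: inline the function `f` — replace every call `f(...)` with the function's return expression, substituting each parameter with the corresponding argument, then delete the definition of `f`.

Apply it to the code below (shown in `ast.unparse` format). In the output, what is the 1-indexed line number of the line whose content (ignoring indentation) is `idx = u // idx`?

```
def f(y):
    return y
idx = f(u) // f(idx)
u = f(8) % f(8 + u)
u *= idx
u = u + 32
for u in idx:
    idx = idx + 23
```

1

Transformed code:
idx = u // idx
u = 8 % (8 + u)
u *= idx
u = u + 32
for u in idx:
    idx = idx + 23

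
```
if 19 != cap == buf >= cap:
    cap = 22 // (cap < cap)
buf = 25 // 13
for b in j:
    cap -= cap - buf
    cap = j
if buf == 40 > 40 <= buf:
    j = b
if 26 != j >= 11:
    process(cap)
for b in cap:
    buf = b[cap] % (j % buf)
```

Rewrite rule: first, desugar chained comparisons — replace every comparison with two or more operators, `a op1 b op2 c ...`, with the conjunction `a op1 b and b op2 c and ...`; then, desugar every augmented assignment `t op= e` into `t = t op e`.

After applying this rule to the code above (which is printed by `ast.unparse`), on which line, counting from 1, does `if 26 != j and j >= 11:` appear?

9

Transformed code:
if 19 != cap and cap == buf and (buf >= cap):
    cap = 22 // (cap < cap)
buf = 25 // 13
for b in j:
    cap = cap - (cap - buf)
    cap = j
if buf == 40 and 40 > 40 and (40 <= buf):
    j = b
if 26 != j and j >= 11:
    process(cap)
for b in cap:
    buf = b[cap] % (j % buf)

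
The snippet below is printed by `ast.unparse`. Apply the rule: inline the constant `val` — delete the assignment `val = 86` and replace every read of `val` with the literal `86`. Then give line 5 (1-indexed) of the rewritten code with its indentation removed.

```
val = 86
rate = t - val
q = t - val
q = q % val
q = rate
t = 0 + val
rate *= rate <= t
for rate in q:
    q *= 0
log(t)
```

Transformed code:
rate = t - 86
q = t - 86
q = q % 86
q = rate
t = 0 + 86
rate *= rate <= t
for rate in q:
    q *= 0
log(t)

t = 0 + 86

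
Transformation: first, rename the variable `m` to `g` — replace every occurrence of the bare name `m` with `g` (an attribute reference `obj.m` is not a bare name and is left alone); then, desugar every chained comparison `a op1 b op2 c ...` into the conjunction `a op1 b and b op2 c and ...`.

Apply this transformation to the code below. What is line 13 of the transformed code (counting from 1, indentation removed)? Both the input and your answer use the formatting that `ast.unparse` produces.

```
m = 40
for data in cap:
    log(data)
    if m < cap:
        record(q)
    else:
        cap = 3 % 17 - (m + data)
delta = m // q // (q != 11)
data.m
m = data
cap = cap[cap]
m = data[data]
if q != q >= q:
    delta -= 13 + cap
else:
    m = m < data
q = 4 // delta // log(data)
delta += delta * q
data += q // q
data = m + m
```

Transformed code:
g = 40
for data in cap:
    log(data)
    if g < cap:
        record(q)
    else:
        cap = 3 % 17 - (g + data)
delta = g // q // (q != 11)
data.m
g = data
cap = cap[cap]
g = data[data]
if q != q and q >= q:
    delta -= 13 + cap
else:
    g = g < data
q = 4 // delta // log(data)
delta += delta * q
data += q // q
data = g + g

if q != q and q >= q:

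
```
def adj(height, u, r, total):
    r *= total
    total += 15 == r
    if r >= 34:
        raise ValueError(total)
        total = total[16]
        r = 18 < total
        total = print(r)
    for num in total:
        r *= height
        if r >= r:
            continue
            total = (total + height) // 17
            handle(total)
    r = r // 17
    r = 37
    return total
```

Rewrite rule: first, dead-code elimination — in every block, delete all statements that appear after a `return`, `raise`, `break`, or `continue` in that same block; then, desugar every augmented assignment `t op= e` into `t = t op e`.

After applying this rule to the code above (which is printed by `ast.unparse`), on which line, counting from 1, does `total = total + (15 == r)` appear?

Transformed code:
def adj(height, u, r, total):
    r = r * total
    total = total + (15 == r)
    if r >= 34:
        raise ValueError(total)
    for num in total:
        r = r * height
        if r >= r:
            continue
    r = r // 17
    r = 37
    return total

3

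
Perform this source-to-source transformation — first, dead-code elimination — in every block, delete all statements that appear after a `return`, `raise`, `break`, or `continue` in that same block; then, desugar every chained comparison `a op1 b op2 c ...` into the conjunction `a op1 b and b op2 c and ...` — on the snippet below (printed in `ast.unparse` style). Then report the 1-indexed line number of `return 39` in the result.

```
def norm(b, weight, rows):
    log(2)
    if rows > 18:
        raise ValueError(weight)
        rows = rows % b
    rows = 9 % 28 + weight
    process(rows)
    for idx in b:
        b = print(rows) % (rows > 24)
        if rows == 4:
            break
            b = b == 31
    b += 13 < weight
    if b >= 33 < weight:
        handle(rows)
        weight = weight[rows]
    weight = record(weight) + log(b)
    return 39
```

Transformed code:
def norm(b, weight, rows):
    log(2)
    if rows > 18:
        raise ValueError(weight)
    rows = 9 % 28 + weight
    process(rows)
    for idx in b:
        b = print(rows) % (rows > 24)
        if rows == 4:
            break
    b += 13 < weight
    if b >= 33 and 33 < weight:
        handle(rows)
        weight = weight[rows]
    weight = record(weight) + log(b)
    return 39

16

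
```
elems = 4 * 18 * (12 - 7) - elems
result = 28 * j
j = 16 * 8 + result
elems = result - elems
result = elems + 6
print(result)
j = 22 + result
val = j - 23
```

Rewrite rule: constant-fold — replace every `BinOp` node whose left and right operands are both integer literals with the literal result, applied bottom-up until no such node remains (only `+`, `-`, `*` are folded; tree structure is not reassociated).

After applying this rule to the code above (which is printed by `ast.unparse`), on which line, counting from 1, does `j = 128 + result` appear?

Transformed code:
elems = 360 - elems
result = 28 * j
j = 128 + result
elems = result - elems
result = elems + 6
print(result)
j = 22 + result
val = j - 23

3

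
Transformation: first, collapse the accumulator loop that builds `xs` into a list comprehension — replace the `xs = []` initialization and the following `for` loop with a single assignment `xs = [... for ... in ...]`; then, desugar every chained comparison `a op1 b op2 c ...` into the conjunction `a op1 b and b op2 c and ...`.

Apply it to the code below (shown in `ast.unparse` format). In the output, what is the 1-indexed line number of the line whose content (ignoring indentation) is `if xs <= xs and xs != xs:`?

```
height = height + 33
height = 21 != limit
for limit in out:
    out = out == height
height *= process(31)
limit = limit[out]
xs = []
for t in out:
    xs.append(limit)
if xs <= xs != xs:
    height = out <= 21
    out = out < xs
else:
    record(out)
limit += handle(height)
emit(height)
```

8

Transformed code:
height = height + 33
height = 21 != limit
for limit in out:
    out = out == height
height *= process(31)
limit = limit[out]
xs = [limit for t in out]
if xs <= xs and xs != xs:
    height = out <= 21
    out = out < xs
else:
    record(out)
limit += handle(height)
emit(height)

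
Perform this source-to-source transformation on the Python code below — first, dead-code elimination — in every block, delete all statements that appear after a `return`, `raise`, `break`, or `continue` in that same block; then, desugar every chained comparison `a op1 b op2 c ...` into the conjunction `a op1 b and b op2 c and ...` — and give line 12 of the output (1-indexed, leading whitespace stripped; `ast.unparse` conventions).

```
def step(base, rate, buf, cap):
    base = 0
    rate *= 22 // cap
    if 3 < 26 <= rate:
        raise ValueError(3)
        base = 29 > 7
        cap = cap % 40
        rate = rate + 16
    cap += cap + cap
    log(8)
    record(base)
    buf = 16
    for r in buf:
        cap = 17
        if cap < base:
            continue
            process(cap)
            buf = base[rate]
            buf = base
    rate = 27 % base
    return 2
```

if cap < base:

Transformed code:
def step(base, rate, buf, cap):
    base = 0
    rate *= 22 // cap
    if 3 < 26 and 26 <= rate:
        raise ValueError(3)
    cap += cap + cap
    log(8)
    record(base)
    buf = 16
    for r in buf:
        cap = 17
        if cap < base:
            continue
    rate = 27 % base
    return 2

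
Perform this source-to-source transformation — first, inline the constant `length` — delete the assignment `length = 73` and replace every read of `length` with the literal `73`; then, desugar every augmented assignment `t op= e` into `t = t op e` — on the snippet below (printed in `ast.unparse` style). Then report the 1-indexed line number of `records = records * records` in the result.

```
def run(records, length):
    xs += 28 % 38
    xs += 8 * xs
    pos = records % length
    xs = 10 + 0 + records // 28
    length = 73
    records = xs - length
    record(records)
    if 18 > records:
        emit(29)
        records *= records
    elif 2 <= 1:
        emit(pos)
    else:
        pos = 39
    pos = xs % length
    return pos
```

10

Transformed code:
def run(records, length):
    xs = xs + 28 % 38
    xs = xs + 8 * xs
    pos = records % 73
    xs = 10 + 0 + records // 28
    records = xs - 73
    record(records)
    if 18 > records:
        emit(29)
        records = records * records
    elif 2 <= 1:
        emit(pos)
    else:
        pos = 39
    pos = xs % 73
    return pos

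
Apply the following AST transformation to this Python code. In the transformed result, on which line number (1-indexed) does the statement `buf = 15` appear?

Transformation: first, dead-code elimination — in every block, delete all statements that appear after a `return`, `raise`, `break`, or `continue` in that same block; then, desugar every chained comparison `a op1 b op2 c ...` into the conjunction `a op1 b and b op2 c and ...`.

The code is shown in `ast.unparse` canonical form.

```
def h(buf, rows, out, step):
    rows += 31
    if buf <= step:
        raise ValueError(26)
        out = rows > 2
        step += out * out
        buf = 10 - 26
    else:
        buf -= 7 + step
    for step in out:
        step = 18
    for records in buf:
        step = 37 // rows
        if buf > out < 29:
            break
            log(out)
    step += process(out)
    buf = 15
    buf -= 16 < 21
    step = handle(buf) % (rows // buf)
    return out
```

14

Transformed code:
def h(buf, rows, out, step):
    rows += 31
    if buf <= step:
        raise ValueError(26)
    else:
        buf -= 7 + step
    for step in out:
        step = 18
    for records in buf:
        step = 37 // rows
        if buf > out and out < 29:
            break
    step += process(out)
    buf = 15
    buf -= 16 < 21
    step = handle(buf) % (rows // buf)
    return out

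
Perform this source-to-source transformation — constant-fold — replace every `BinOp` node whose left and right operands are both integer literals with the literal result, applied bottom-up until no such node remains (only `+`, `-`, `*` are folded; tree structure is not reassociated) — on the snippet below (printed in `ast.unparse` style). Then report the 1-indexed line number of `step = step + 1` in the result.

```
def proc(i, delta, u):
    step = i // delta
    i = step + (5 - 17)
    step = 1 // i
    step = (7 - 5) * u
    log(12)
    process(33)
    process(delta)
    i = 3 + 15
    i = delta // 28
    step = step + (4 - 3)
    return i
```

Transformed code:
def proc(i, delta, u):
    step = i // delta
    i = step + -12
    step = 1 // i
    step = 2 * u
    log(12)
    process(33)
    process(delta)
    i = 18
    i = delta // 28
    step = step + 1
    return i

11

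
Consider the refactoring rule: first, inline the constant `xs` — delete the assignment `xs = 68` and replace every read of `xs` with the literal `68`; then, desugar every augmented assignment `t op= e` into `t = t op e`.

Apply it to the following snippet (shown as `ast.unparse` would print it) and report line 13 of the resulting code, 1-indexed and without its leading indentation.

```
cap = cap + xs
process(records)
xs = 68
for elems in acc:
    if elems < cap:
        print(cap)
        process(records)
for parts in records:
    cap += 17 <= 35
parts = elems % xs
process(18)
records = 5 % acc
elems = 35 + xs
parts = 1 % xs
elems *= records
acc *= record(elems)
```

Transformed code:
cap = cap + 68
process(records)
for elems in acc:
    if elems < cap:
        print(cap)
        process(records)
for parts in records:
    cap = cap + (17 <= 35)
parts = elems % 68
process(18)
records = 5 % acc
elems = 35 + 68
parts = 1 % 68
elems = elems * records
acc = acc * record(elems)

parts = 1 % 68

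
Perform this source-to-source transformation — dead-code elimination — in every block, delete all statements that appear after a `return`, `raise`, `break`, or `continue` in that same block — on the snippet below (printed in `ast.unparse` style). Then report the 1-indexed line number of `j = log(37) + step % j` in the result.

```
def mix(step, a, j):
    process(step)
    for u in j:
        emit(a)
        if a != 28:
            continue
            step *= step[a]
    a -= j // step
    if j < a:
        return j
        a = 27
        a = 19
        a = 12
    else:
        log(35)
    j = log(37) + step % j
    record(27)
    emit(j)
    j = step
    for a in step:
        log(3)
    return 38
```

Transformed code:
def mix(step, a, j):
    process(step)
    for u in j:
        emit(a)
        if a != 28:
            continue
    a -= j // step
    if j < a:
        return j
    else:
        log(35)
    j = log(37) + step % j
    record(27)
    emit(j)
    j = step
    for a in step:
        log(3)
    return 38

12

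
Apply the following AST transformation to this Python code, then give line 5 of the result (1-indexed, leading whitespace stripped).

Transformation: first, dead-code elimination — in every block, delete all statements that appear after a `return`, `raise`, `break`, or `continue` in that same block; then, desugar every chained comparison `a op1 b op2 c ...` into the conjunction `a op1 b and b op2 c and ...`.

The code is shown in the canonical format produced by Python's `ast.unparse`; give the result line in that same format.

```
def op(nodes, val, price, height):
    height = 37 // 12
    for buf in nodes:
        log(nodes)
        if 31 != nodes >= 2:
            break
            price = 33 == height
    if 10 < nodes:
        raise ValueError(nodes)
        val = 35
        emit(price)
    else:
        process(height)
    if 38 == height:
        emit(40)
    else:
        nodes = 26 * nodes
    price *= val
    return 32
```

if 31 != nodes and nodes >= 2:

Transformed code:
def op(nodes, val, price, height):
    height = 37 // 12
    for buf in nodes:
        log(nodes)
        if 31 != nodes and nodes >= 2:
            break
    if 10 < nodes:
        raise ValueError(nodes)
    else:
        process(height)
    if 38 == height:
        emit(40)
    else:
        nodes = 26 * nodes
    price *= val
    return 32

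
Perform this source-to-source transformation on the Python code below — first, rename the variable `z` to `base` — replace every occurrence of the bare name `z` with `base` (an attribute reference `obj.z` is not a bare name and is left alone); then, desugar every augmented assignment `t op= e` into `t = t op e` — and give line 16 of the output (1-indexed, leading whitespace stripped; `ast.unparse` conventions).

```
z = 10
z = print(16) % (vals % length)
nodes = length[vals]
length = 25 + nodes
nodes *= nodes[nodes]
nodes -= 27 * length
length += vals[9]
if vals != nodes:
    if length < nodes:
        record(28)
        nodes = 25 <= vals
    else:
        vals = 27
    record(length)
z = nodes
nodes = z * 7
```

nodes = base * 7

Transformed code:
base = 10
base = print(16) % (vals % length)
nodes = length[vals]
length = 25 + nodes
nodes = nodes * nodes[nodes]
nodes = nodes - 27 * length
length = length + vals[9]
if vals != nodes:
    if length < nodes:
        record(28)
        nodes = 25 <= vals
    else:
        vals = 27
    record(length)
base = nodes
nodes = base * 7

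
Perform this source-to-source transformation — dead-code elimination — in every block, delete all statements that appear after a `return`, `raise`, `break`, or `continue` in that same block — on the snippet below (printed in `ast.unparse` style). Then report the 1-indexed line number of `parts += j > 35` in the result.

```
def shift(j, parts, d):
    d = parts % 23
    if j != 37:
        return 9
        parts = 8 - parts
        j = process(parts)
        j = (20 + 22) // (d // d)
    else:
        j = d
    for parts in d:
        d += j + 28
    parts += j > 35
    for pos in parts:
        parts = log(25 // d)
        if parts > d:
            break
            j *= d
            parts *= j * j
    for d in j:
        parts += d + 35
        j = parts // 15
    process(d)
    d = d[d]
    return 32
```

Transformed code:
def shift(j, parts, d):
    d = parts % 23
    if j != 37:
        return 9
    else:
        j = d
    for parts in d:
        d += j + 28
    parts += j > 35
    for pos in parts:
        parts = log(25 // d)
        if parts > d:
            break
    for d in j:
        parts += d + 35
        j = parts // 15
    process(d)
    d = d[d]
    return 32

9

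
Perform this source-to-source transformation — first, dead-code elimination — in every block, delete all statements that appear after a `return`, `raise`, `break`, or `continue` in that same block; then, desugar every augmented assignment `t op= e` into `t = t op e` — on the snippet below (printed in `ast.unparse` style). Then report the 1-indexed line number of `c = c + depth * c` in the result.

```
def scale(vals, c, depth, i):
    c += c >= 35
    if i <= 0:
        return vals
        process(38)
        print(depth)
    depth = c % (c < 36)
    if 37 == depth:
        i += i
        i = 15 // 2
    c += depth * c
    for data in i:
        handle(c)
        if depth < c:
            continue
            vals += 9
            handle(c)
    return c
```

9

Transformed code:
def scale(vals, c, depth, i):
    c = c + (c >= 35)
    if i <= 0:
        return vals
    depth = c % (c < 36)
    if 37 == depth:
        i = i + i
        i = 15 // 2
    c = c + depth * c
    for data in i:
        handle(c)
        if depth < c:
            continue
    return c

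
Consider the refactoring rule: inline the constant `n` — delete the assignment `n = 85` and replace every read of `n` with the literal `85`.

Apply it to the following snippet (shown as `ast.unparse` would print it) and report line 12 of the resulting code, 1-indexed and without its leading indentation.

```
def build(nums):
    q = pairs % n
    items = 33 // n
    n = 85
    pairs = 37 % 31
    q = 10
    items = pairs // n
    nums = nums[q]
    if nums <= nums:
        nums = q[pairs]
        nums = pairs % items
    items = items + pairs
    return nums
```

return nums

Transformed code:
def build(nums):
    q = pairs % 85
    items = 33 // 85
    pairs = 37 % 31
    q = 10
    items = pairs // 85
    nums = nums[q]
    if nums <= nums:
        nums = q[pairs]
        nums = pairs % items
    items = items + pairs
    return nums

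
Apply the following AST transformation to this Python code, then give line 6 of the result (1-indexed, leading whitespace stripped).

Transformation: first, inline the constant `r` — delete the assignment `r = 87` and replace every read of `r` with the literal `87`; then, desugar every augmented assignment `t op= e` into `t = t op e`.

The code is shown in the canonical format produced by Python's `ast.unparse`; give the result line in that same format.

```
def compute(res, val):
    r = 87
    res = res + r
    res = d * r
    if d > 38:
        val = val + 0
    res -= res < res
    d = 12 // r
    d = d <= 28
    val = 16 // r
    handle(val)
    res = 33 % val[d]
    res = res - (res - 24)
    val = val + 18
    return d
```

Transformed code:
def compute(res, val):
    res = res + 87
    res = d * 87
    if d > 38:
        val = val + 0
    res = res - (res < res)
    d = 12 // 87
    d = d <= 28
    val = 16 // 87
    handle(val)
    res = 33 % val[d]
    res = res - (res - 24)
    val = val + 18
    return d

res = res - (res < res)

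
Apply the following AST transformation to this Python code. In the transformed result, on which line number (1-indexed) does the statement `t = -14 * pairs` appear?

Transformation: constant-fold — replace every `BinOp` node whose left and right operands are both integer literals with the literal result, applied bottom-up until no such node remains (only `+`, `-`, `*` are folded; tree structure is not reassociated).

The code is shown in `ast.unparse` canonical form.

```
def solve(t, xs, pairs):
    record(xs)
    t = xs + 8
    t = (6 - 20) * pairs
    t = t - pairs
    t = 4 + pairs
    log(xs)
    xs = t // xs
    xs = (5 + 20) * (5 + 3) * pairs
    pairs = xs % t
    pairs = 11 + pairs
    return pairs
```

Transformed code:
def solve(t, xs, pairs):
    record(xs)
    t = xs + 8
    t = -14 * pairs
    t = t - pairs
    t = 4 + pairs
    log(xs)
    xs = t // xs
    xs = 200 * pairs
    pairs = xs % t
    pairs = 11 + pairs
    return pairs

4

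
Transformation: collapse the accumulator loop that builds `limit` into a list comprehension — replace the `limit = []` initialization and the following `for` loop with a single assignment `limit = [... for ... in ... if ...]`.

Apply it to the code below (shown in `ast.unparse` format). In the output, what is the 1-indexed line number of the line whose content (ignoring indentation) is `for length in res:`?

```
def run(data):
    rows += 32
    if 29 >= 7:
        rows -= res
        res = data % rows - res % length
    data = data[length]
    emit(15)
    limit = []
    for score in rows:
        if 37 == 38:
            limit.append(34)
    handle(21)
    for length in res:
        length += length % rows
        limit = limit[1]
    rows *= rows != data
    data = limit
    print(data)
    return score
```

10

Transformed code:
def run(data):
    rows += 32
    if 29 >= 7:
        rows -= res
        res = data % rows - res % length
    data = data[length]
    emit(15)
    limit = [34 for score in rows if 37 == 38]
    handle(21)
    for length in res:
        length += length % rows
        limit = limit[1]
    rows *= rows != data
    data = limit
    print(data)
    return score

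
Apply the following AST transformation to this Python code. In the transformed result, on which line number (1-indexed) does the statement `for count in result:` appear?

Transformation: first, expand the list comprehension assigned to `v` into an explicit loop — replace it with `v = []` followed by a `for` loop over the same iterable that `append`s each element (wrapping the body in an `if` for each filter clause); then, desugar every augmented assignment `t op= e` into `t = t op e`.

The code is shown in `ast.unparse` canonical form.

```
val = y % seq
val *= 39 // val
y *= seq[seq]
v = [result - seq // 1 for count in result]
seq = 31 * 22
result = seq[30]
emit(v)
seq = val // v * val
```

5

Transformed code:
val = y % seq
val = val * (39 // val)
y = y * seq[seq]
v = []
for count in result:
    v.append(result - seq // 1)
seq = 31 * 22
result = seq[30]
emit(v)
seq = val // v * val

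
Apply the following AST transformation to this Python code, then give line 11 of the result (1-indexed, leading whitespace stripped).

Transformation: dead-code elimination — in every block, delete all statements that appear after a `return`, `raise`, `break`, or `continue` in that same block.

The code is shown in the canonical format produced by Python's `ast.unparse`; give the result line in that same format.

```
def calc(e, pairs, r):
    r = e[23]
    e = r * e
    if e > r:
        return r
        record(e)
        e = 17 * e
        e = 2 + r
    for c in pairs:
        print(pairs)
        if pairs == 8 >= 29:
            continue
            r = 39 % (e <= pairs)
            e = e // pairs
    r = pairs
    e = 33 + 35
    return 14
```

Transformed code:
def calc(e, pairs, r):
    r = e[23]
    e = r * e
    if e > r:
        return r
    for c in pairs:
        print(pairs)
        if pairs == 8 >= 29:
            continue
    r = pairs
    e = 33 + 35
    return 14

e = 33 + 35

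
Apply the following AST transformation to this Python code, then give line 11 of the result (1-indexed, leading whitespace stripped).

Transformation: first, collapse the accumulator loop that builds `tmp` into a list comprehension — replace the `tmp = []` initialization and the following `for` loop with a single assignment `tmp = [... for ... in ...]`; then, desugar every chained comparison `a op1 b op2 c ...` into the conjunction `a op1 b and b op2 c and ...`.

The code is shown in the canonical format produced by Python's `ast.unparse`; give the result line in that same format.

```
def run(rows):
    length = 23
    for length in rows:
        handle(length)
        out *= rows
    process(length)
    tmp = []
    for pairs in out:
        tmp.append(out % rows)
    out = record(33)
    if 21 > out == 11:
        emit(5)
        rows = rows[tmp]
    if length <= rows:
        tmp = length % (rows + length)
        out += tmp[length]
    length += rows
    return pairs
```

rows = rows[tmp]

Transformed code:
def run(rows):
    length = 23
    for length in rows:
        handle(length)
        out *= rows
    process(length)
    tmp = [out % rows for pairs in out]
    out = record(33)
    if 21 > out and out == 11:
        emit(5)
        rows = rows[tmp]
    if length <= rows:
        tmp = length % (rows + length)
        out += tmp[length]
    length += rows
    return pairs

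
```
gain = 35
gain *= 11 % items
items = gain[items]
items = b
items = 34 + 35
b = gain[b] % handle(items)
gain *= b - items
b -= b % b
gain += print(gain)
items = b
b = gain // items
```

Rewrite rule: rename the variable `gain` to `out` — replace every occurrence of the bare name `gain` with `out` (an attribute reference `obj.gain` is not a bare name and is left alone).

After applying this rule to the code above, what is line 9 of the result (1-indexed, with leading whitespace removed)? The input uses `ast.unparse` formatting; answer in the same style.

out += print(out)

Transformed code:
out = 35
out *= 11 % items
items = out[items]
items = b
items = 34 + 35
b = out[b] % handle(items)
out *= b - items
b -= b % b
out += print(out)
items = b
b = out // items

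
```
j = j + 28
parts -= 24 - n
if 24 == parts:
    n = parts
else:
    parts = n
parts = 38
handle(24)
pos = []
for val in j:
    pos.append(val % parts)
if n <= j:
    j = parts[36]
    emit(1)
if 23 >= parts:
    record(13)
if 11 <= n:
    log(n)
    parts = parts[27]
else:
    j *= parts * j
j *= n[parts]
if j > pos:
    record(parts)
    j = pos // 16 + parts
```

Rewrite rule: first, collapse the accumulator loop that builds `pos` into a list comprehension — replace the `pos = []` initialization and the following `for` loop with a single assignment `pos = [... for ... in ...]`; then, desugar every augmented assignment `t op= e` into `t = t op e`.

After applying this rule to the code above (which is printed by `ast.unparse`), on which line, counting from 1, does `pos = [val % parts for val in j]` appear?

9

Transformed code:
j = j + 28
parts = parts - (24 - n)
if 24 == parts:
    n = parts
else:
    parts = n
parts = 38
handle(24)
pos = [val % parts for val in j]
if n <= j:
    j = parts[36]
    emit(1)
if 23 >= parts:
    record(13)
if 11 <= n:
    log(n)
    parts = parts[27]
else:
    j = j * (parts * j)
j = j * n[parts]
if j > pos:
    record(parts)
    j = pos // 16 + parts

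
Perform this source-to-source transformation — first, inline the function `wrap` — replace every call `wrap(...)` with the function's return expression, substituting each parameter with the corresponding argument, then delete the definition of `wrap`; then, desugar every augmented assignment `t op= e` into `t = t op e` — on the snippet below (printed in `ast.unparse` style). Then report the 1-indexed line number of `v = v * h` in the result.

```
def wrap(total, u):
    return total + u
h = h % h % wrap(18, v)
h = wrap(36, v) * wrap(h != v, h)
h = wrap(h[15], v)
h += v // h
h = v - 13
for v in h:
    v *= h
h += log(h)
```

Transformed code:
h = h % h % (18 + v)
h = (36 + v) * ((h != v) + h)
h = h[15] + v
h = h + v // h
h = v - 13
for v in h:
    v = v * h
h = h + log(h)

7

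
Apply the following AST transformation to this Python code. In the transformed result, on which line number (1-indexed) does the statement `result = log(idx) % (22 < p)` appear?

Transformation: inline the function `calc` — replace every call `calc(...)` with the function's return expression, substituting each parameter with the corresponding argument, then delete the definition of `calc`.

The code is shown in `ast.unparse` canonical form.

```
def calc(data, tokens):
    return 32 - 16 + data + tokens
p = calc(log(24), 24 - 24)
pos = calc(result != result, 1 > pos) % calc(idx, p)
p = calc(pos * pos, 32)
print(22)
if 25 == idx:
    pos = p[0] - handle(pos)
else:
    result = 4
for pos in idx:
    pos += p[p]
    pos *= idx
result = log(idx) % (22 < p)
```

Transformed code:
p = 32 - 16 + log(24) + (24 - 24)
pos = (32 - 16 + (result != result) + (1 > pos)) % (32 - 16 + idx + p)
p = 32 - 16 + pos * pos + 32
print(22)
if 25 == idx:
    pos = p[0] - handle(pos)
else:
    result = 4
for pos in idx:
    pos += p[p]
    pos *= idx
result = log(idx) % (22 < p)

12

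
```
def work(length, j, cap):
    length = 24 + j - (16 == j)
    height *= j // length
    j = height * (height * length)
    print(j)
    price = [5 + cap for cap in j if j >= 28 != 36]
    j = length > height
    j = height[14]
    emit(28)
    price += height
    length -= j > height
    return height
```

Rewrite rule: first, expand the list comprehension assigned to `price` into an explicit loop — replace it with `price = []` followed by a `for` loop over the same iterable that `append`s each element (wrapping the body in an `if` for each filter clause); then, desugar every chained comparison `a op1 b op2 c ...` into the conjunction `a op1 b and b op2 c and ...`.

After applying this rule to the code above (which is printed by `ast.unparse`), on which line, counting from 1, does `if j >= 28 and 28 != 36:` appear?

Transformed code:
def work(length, j, cap):
    length = 24 + j - (16 == j)
    height *= j // length
    j = height * (height * length)
    print(j)
    price = []
    for cap in j:
        if j >= 28 and 28 != 36:
            price.append(5 + cap)
    j = length > height
    j = height[14]
    emit(28)
    price += height
    length -= j > height
    return height

8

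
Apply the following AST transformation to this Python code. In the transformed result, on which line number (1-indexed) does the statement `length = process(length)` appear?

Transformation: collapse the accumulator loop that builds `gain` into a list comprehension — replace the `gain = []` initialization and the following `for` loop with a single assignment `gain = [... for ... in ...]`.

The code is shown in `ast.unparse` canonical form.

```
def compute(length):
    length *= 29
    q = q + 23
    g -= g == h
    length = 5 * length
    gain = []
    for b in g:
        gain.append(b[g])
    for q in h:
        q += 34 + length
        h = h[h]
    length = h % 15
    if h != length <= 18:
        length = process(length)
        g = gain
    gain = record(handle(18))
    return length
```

Transformed code:
def compute(length):
    length *= 29
    q = q + 23
    g -= g == h
    length = 5 * length
    gain = [b[g] for b in g]
    for q in h:
        q += 34 + length
        h = h[h]
    length = h % 15
    if h != length <= 18:
        length = process(length)
        g = gain
    gain = record(handle(18))
    return length

12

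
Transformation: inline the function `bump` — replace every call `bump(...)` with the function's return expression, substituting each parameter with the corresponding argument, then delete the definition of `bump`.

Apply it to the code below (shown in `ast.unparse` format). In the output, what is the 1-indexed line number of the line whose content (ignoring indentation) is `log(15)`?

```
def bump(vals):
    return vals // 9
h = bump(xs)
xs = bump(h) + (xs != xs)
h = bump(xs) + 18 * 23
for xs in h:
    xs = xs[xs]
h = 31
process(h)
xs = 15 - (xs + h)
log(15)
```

9

Transformed code:
h = xs // 9
xs = h // 9 + (xs != xs)
h = xs // 9 + 18 * 23
for xs in h:
    xs = xs[xs]
h = 31
process(h)
xs = 15 - (xs + h)
log(15)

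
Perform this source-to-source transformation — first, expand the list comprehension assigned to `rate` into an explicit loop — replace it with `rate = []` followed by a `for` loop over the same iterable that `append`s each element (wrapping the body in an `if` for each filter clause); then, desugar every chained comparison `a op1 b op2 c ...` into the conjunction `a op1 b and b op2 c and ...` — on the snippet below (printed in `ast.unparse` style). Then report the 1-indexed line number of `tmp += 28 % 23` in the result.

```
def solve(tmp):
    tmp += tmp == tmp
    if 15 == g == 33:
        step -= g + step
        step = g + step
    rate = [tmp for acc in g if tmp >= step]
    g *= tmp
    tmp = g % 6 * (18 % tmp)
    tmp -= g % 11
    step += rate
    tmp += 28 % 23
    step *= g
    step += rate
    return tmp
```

Transformed code:
def solve(tmp):
    tmp += tmp == tmp
    if 15 == g and g == 33:
        step -= g + step
        step = g + step
    rate = []
    for acc in g:
        if tmp >= step:
            rate.append(tmp)
    g *= tmp
    tmp = g % 6 * (18 % tmp)
    tmp -= g % 11
    step += rate
    tmp += 28 % 23
    step *= g
    step += rate
    return tmp

14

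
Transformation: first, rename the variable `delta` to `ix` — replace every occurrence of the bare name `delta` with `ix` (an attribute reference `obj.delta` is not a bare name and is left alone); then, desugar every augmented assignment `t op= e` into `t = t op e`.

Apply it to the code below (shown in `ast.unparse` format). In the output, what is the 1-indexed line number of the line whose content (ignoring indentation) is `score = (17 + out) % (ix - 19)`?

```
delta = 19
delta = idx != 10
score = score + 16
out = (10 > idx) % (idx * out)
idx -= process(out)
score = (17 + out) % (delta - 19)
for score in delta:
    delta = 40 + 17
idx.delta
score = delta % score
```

Transformed code:
ix = 19
ix = idx != 10
score = score + 16
out = (10 > idx) % (idx * out)
idx = idx - process(out)
score = (17 + out) % (ix - 19)
for score in ix:
    ix = 40 + 17
idx.delta
score = ix % score

6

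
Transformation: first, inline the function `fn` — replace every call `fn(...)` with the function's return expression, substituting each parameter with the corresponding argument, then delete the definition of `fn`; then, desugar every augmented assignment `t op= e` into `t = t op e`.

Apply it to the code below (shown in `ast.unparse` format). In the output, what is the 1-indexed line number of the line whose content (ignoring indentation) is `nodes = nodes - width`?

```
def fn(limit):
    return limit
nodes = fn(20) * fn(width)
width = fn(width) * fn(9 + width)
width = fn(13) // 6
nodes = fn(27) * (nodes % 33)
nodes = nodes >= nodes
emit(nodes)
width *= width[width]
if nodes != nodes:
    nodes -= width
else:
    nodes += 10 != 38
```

Transformed code:
nodes = 20 * width
width = width * (9 + width)
width = 13 // 6
nodes = 27 * (nodes % 33)
nodes = nodes >= nodes
emit(nodes)
width = width * width[width]
if nodes != nodes:
    nodes = nodes - width
else:
    nodes = nodes + (10 != 38)

9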